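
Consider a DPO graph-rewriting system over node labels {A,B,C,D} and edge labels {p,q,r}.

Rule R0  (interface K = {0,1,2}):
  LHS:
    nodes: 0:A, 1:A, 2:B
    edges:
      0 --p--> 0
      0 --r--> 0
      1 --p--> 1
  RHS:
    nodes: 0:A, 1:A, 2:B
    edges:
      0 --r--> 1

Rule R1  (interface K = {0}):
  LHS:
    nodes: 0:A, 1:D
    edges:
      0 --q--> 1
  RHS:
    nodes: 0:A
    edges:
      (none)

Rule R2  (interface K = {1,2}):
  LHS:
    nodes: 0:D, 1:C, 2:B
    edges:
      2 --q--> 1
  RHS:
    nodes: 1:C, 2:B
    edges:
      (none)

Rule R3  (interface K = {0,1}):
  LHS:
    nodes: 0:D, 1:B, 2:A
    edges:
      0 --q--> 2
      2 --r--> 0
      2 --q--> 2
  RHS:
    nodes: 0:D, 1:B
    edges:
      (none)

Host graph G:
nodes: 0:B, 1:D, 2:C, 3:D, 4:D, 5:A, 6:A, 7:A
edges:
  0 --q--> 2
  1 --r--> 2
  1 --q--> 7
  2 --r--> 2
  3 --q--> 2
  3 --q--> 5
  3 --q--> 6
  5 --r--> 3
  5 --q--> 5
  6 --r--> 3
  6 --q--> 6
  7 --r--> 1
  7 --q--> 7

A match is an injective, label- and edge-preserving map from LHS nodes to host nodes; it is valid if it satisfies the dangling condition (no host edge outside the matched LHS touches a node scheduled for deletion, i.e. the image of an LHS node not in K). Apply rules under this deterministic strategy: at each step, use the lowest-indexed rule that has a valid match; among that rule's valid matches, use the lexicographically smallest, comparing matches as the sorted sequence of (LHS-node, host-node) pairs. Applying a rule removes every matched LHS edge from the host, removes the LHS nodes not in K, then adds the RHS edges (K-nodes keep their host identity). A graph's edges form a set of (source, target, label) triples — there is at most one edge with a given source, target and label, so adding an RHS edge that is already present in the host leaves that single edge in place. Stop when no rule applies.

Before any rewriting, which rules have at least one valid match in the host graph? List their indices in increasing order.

R0: no valid match — LHS pattern not found
R1: no valid match — LHS pattern not found
R2: 1 valid match — {0↦4, 1↦2, 2↦0}
R3: 3 valid matches — {0↦1, 1↦0, 2↦7}, {0↦3, 1↦0, 2↦5}, {0↦3, 1↦0, 2↦6}

Answer: [R2,R3]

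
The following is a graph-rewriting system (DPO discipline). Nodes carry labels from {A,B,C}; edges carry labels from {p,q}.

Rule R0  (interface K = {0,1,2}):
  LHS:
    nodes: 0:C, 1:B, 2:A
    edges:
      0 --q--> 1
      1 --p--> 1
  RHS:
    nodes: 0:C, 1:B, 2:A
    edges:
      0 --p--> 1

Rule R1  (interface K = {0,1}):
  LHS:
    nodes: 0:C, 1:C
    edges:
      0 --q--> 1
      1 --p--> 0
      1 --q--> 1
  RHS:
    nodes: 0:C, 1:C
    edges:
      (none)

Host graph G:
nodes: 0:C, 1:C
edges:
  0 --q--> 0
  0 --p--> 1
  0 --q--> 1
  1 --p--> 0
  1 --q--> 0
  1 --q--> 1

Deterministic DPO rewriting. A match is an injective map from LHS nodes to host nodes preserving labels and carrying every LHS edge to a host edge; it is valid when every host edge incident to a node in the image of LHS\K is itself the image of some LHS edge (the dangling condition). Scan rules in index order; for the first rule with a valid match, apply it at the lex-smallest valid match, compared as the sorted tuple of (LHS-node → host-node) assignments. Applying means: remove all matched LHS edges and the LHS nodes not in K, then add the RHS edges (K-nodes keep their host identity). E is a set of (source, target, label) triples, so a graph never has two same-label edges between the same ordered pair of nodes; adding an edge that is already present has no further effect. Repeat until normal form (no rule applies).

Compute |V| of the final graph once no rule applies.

initial: |V|=2 |E|=6  E = 0-q->0 0-p->1 0-q->1 1-p->0 1-q->0 1-q->1
step 1: apply R1 at {0↦0, 1↦1}  → |V|=2 |E|=3  E = 0-q->0 0-p->1 1-q->0
step 2: apply R1 at {0↦1, 1↦0}  → |V|=2 |E|=0  E = ∅
halt: no rule applies after step 2
NF nodes: {0:C, 1:C}

Answer: 2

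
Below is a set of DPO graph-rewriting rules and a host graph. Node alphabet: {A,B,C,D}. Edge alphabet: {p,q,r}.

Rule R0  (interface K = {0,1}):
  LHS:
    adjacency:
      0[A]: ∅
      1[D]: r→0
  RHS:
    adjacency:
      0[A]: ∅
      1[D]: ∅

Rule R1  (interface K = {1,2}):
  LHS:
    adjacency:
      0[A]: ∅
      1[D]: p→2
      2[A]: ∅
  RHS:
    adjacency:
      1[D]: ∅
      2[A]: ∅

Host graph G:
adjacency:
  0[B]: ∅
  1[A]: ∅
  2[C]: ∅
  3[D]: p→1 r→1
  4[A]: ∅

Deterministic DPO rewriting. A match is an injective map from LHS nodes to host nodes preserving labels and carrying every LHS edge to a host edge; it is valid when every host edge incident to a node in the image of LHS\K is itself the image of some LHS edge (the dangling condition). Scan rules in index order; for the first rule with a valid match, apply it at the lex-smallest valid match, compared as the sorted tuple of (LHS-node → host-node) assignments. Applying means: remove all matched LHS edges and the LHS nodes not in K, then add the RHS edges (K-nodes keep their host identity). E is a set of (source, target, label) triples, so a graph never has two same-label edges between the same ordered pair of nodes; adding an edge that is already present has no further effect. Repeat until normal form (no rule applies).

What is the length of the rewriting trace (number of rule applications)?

start.  V:5 E:2  edges: 3-p->1 3-r->1
1. fire R0 via {0↦1, 1↦3}  →  V:5 E:1  edges: 3-p->1
2. fire R1 via {0↦4, 1↦3, 2↦1}  →  V:4 E:0  edges: ∅
normal form: no rule applies after step 2

Answer: 2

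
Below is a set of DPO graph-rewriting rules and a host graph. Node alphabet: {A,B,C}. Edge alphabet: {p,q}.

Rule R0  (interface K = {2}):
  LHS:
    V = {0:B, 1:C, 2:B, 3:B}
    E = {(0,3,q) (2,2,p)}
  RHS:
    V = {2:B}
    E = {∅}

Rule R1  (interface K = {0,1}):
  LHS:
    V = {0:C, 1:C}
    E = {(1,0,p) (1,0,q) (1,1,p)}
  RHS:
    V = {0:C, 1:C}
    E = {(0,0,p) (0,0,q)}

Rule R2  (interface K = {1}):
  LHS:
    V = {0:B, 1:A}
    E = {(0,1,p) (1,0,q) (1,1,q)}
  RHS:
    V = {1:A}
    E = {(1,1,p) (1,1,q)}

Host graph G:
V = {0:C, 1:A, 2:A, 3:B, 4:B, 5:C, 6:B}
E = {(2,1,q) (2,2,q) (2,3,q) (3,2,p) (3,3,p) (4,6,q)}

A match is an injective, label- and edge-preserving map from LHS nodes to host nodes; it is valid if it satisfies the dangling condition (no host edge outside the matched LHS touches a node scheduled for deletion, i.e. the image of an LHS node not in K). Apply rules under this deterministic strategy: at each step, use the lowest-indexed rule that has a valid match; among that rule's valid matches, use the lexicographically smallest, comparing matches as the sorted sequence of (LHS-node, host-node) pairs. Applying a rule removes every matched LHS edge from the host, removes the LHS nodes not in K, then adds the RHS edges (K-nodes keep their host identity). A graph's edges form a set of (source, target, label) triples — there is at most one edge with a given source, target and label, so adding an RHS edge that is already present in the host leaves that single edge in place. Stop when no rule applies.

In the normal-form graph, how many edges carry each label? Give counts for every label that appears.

Answer: p:1 q:2

Derivation:
[0] host  ⇒  7 nodes, 6 edges  {2-q->1 2-q->2 2-q->3 3-p->2 3-p->3 4-q->6}
[1] R0 @ {0↦4, 1↦0, 2↦3, 3↦6}  ⇒  4 nodes, 4 edges  {2-q->1 2-q->2 2-q->3 3-p->2}
[2] R2 @ {0↦3, 1↦2}  ⇒  3 nodes, 3 edges  {2-q->1 2-p->2 2-q->2}
final graph: no rule applies after step 2
NF edges: [(2, 1, 'q'), (2, 2, 'p'), (2, 2, 'q')]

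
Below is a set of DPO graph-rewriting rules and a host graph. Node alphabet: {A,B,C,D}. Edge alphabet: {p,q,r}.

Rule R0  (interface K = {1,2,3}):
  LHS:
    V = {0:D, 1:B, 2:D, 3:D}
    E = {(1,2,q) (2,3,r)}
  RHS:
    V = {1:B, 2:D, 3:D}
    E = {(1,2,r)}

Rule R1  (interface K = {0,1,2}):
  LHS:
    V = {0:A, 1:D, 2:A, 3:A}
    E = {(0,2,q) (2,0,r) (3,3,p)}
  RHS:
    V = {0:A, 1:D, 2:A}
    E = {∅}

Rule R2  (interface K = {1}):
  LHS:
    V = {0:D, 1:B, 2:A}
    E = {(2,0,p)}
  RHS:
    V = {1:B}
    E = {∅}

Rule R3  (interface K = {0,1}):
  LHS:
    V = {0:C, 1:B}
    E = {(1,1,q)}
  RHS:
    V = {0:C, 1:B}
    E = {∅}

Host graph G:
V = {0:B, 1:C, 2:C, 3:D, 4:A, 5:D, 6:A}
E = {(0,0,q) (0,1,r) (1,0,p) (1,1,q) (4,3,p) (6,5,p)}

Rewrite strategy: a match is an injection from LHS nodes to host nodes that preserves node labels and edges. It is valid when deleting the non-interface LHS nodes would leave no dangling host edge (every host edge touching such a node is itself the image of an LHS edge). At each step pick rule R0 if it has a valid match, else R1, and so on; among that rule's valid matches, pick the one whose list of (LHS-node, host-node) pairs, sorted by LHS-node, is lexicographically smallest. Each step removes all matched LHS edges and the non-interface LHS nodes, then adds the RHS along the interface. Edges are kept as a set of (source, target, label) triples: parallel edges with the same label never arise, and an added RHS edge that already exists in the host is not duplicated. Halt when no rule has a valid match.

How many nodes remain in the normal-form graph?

Answer: 3

Derivation:
[0] host  ⇒  7 nodes, 6 edges  {0-q->0 0-r->1 1-p->0 1-q->1 4-p->3 6-p->5}
[1] R2 @ {0↦3, 1↦0, 2↦4}  ⇒  5 nodes, 5 edges  {0-q->0 0-r->1 1-p->0 1-q->1 6-p->5}
[2] R2 @ {0↦5, 1↦0, 2↦6}  ⇒  3 nodes, 4 edges  {0-q->0 0-r->1 1-p->0 1-q->1}
[3] R3 @ {0↦1, 1↦0}  ⇒  3 nodes, 3 edges  {0-r->1 1-p->0 1-q->1}
halt: no rule applies after step 3
NF nodes: {0:B, 1:C, 2:C}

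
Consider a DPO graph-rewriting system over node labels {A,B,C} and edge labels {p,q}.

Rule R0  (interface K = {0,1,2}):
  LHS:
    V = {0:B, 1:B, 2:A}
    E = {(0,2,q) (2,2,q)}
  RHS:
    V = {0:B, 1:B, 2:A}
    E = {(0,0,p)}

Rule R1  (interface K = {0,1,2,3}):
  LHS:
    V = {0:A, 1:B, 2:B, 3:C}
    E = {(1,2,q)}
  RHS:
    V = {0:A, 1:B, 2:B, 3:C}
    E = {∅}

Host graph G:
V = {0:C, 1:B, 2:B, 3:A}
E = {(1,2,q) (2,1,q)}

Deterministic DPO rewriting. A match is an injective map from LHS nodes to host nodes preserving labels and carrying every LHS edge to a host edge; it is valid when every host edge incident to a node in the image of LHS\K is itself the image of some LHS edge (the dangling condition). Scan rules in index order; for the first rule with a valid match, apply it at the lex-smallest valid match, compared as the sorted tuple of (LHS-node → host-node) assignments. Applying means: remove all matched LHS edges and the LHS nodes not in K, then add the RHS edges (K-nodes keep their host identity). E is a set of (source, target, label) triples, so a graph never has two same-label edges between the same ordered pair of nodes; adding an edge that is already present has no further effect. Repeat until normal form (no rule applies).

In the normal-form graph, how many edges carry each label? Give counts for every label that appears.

Answer: (no edges)

Steps:
[0] host  ⇒  4 nodes, 2 edges  {1-q->2 2-q->1}
[1] R1 @ {0↦3, 1↦1, 2↦2, 3↦0}  ⇒  4 nodes, 1 edges  {2-q->1}
[2] R1 @ {0↦3, 1↦2, 2↦1, 3↦0}  ⇒  4 nodes, 0 edges  {∅}
final graph: no rule applies after step 2
NF edges: []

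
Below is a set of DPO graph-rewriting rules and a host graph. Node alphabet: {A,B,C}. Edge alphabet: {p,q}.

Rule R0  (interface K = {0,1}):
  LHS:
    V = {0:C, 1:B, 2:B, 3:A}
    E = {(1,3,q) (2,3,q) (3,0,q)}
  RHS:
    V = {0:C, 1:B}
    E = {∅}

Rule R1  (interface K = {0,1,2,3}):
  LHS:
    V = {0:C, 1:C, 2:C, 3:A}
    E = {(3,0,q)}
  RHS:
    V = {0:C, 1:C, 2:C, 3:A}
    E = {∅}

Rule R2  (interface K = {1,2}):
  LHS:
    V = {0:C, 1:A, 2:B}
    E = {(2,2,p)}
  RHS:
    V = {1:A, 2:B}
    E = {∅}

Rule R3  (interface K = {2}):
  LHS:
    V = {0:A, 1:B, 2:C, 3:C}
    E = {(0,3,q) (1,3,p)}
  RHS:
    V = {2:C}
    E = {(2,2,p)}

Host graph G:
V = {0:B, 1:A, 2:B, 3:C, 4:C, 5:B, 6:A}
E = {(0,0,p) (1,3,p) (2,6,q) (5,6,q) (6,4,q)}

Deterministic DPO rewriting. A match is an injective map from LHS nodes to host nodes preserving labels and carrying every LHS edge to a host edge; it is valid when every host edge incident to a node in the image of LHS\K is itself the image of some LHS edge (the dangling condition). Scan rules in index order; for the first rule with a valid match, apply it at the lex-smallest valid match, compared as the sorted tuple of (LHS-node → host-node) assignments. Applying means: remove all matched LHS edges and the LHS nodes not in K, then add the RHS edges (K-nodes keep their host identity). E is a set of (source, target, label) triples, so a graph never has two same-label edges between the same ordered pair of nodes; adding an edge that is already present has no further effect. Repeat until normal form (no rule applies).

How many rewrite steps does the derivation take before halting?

Answer: 2

Derivation:
start.  V:7 E:5  edges: 0-p->0 1-p->3 2-q->6 5-q->6 6-q->4
1. fire R0 via {0↦4, 1↦2, 2↦5, 3↦6}  →  V:5 E:2  edges: 0-p->0 1-p->3
2. fire R2 via {0↦4, 1↦1, 2↦0}  →  V:4 E:1  edges: 1-p->3
halt: no rule applies after step 2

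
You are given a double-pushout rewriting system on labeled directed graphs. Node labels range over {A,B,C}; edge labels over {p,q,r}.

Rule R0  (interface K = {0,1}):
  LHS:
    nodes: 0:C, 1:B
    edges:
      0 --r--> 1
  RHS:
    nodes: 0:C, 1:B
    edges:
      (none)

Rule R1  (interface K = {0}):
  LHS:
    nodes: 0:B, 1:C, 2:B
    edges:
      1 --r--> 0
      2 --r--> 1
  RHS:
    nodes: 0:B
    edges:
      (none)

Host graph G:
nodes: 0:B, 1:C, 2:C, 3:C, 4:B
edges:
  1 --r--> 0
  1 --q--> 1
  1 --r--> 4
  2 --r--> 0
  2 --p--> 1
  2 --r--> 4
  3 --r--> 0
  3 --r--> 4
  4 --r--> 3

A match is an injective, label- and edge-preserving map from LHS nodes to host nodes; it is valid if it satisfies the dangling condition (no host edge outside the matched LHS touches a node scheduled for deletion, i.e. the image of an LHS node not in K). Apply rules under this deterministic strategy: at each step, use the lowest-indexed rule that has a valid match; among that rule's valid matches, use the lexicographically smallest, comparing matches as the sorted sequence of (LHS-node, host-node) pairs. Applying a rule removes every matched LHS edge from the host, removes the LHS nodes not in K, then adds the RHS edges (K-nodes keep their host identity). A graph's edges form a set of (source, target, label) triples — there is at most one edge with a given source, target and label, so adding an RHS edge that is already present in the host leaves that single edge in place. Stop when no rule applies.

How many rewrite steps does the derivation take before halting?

start.  V:5 E:9  edges: 1-r->0 1-q->1 1-r->4 2-r->0 2-p->1 2-r->4 3-r->0 3-r->4 4-r->3
1. fire R0 via {0↦1, 1↦0}  →  V:5 E:8  edges: 1-q->1 1-r->4 2-r->0 2-p->1 2-r->4 3-r->0 3-r->4 4-r->3
2. fire R0 via {0↦1, 1↦4}  →  V:5 E:7  edges: 1-q->1 2-r->0 2-p->1 2-r->4 3-r->0 3-r->4 4-r->3
3. fire R0 via {0↦2, 1↦0}  →  V:5 E:6  edges: 1-q->1 2-p->1 2-r->4 3-r->0 3-r->4 4-r->3
4. fire R0 via {0↦2, 1↦4}  →  V:5 E:5  edges: 1-q->1 2-p->1 3-r->0 3-r->4 4-r->3
5. fire R0 via {0↦3, 1↦0}  →  V:5 E:4  edges: 1-q->1 2-p->1 3-r->4 4-r->3
6. fire R0 via {0↦3, 1↦4}  →  V:5 E:3  edges: 1-q->1 2-p->1 4-r->3
normal form: no rule applies after step 6

Answer: 6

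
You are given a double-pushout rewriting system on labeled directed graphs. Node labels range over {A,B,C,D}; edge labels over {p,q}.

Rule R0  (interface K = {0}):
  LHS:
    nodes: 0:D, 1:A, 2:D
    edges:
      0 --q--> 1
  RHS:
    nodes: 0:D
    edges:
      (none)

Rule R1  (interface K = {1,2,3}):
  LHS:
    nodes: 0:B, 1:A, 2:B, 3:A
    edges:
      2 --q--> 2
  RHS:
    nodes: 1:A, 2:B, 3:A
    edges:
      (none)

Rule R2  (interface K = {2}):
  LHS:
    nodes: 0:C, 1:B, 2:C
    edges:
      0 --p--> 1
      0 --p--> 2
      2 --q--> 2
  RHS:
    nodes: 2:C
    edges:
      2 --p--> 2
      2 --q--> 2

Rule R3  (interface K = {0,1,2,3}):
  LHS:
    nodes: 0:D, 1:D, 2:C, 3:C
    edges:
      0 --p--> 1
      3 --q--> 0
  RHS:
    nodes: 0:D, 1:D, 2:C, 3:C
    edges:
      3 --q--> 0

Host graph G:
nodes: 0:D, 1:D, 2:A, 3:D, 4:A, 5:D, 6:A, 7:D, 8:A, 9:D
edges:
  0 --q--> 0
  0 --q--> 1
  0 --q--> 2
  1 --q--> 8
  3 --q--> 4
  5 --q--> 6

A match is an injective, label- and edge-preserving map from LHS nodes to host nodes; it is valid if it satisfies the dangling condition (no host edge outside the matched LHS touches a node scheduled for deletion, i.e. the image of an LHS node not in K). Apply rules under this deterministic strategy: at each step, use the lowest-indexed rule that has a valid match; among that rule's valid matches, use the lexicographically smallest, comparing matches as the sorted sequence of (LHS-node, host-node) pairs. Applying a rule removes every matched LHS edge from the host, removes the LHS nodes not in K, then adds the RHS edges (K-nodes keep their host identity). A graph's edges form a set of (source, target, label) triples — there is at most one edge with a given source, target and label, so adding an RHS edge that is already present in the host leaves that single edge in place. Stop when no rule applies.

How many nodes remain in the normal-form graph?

Answer: 6

Rewrite trace:
start.  V:10 E:6  edges: 0-q->0 0-q->1 0-q->2 1-q->8 3-q->4 5-q->6
1. fire R0 via {0↦0, 1↦2, 2↦7}  →  V:8 E:5  edges: 0-q->0 0-q->1 1-q->8 3-q->4 5-q->6
2. fire R0 via {0↦1, 1↦8, 2↦9}  →  V:6 E:4  edges: 0-q->0 0-q->1 3-q->4 5-q->6
halt: no rule applies after step 2
NF nodes: {0:D, 1:D, 3:D, 4:A, 5:D, 6:A}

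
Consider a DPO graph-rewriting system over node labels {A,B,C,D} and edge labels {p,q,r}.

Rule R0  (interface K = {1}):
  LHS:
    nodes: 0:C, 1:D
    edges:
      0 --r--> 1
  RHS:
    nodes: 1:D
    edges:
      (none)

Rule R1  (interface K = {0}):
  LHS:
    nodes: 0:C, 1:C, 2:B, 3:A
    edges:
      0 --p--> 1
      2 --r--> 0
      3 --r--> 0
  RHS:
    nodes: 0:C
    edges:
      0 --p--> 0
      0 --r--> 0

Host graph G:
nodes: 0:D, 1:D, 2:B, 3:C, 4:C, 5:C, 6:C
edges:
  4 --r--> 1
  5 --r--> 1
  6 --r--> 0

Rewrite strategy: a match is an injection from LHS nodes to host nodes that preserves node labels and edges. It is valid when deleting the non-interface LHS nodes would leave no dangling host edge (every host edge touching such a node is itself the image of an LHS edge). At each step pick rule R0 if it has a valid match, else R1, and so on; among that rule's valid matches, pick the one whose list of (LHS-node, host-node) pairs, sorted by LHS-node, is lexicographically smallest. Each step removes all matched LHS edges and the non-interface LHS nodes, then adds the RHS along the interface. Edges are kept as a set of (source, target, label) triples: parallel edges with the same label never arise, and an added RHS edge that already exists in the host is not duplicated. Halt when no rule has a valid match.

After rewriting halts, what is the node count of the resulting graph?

start.  V:7 E:3  edges: 4-r->1 5-r->1 6-r->0
1. fire R0 via {0↦4, 1↦1}  →  V:6 E:2  edges: 5-r->1 6-r->0
2. fire R0 via {0↦5, 1↦1}  →  V:5 E:1  edges: 6-r->0
3. fire R0 via {0↦6, 1↦0}  →  V:4 E:0  edges: ∅
halt: no rule applies after step 3
NF nodes: {0:D, 1:D, 2:B, 3:C}

Answer: 4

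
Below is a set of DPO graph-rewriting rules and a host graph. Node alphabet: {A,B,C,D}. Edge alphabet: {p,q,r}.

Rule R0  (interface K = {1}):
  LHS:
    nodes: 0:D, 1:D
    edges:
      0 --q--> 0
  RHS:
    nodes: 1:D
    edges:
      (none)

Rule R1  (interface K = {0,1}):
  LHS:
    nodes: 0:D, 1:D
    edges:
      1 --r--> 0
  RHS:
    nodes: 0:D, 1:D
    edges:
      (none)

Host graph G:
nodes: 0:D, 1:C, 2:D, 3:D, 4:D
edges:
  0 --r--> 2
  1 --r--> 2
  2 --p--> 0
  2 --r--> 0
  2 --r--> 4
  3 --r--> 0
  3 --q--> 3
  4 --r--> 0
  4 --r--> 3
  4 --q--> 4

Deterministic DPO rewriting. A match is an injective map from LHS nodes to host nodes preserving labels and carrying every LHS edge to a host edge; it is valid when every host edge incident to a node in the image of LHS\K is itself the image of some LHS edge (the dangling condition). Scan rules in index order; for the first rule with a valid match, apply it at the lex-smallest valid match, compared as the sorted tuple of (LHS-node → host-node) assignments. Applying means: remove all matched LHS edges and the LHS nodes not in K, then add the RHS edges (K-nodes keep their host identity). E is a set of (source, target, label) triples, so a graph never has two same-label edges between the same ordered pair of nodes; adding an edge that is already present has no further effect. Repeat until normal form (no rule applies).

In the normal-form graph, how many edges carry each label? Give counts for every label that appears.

[0] host  ⇒  5 nodes, 10 edges  {0-r->2 1-r->2 2-p->0 2-r->0 2-r->4 3-r->0 3-q->3 4-r->0 4-r->3 4-q->4}
[1] R1 @ {0↦0, 1↦2}  ⇒  5 nodes, 9 edges  {0-r->2 1-r->2 2-p->0 2-r->4 3-r->0 3-q->3 4-r->0 4-r->3 4-q->4}
[2] R1 @ {0↦0, 1↦3}  ⇒  5 nodes, 8 edges  {0-r->2 1-r->2 2-p->0 2-r->4 3-q->3 4-r->0 4-r->3 4-q->4}
[3] R1 @ {0↦0, 1↦4}  ⇒  5 nodes, 7 edges  {0-r->2 1-r->2 2-p->0 2-r->4 3-q->3 4-r->3 4-q->4}
[4] R1 @ {0↦2, 1↦0}  ⇒  5 nodes, 6 edges  {1-r->2 2-p->0 2-r->4 3-q->3 4-r->3 4-q->4}
[5] R1 @ {0↦3, 1↦4}  ⇒  5 nodes, 5 edges  {1-r->2 2-p->0 2-r->4 3-q->3 4-q->4}
[6] R0 @ {0↦3, 1↦0}  ⇒  4 nodes, 4 edges  {1-r->2 2-p->0 2-r->4 4-q->4}
[7] R1 @ {0↦4, 1↦2}  ⇒  4 nodes, 3 edges  {1-r->2 2-p->0 4-q->4}
[8] R0 @ {0↦4, 1↦0}  ⇒  3 nodes, 2 edges  {1-r->2 2-p->0}
normal form: no rule applies after step 8
NF edges: [(1, 2, 'r'), (2, 0, 'p')]

Answer: p:1 r:1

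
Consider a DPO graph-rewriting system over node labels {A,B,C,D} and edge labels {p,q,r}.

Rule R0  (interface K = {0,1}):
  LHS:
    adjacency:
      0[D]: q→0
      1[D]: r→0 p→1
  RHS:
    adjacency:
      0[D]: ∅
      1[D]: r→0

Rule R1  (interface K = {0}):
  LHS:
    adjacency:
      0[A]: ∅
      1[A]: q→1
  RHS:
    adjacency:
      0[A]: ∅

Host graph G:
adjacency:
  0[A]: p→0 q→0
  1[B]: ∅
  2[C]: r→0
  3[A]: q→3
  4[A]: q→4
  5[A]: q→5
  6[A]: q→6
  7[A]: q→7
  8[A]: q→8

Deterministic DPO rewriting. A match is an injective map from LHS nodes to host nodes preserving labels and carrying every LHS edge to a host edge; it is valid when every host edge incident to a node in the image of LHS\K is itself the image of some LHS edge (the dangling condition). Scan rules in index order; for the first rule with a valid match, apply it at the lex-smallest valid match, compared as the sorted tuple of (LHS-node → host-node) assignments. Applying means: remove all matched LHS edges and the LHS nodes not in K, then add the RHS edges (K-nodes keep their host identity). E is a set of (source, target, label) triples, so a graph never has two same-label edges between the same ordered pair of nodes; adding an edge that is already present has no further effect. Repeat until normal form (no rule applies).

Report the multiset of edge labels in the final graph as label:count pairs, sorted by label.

Answer: p:1 q:1 r:1

Steps:
start.  V:9 E:9  edges: 0-p->0 0-q->0 2-r->0 3-q->3 4-q->4 5-q->5 6-q->6 7-q->7 8-q->8
1. fire R1 via {0↦0, 1↦3}  →  V:8 E:8  edges: 0-p->0 0-q->0 2-r->0 4-q->4 5-q->5 6-q->6 7-q->7 8-q->8
2. fire R1 via {0↦0, 1↦4}  →  V:7 E:7  edges: 0-p->0 0-q->0 2-r->0 5-q->5 6-q->6 7-q->7 8-q->8
3. fire R1 via {0↦0, 1↦5}  →  V:6 E:6  edges: 0-p->0 0-q->0 2-r->0 6-q->6 7-q->7 8-q->8
4. fire R1 via {0↦0, 1↦6}  →  V:5 E:5  edges: 0-p->0 0-q->0 2-r->0 7-q->7 8-q->8
5. fire R1 via {0↦0, 1↦7}  →  V:4 E:4  edges: 0-p->0 0-q->0 2-r->0 8-q->8
6. fire R1 via {0↦0, 1↦8}  →  V:3 E:3  edges: 0-p->0 0-q->0 2-r->0
final graph: no rule applies after step 6
NF edges: [(0, 0, 'p'), (0, 0, 'q'), (2, 0, 'r')]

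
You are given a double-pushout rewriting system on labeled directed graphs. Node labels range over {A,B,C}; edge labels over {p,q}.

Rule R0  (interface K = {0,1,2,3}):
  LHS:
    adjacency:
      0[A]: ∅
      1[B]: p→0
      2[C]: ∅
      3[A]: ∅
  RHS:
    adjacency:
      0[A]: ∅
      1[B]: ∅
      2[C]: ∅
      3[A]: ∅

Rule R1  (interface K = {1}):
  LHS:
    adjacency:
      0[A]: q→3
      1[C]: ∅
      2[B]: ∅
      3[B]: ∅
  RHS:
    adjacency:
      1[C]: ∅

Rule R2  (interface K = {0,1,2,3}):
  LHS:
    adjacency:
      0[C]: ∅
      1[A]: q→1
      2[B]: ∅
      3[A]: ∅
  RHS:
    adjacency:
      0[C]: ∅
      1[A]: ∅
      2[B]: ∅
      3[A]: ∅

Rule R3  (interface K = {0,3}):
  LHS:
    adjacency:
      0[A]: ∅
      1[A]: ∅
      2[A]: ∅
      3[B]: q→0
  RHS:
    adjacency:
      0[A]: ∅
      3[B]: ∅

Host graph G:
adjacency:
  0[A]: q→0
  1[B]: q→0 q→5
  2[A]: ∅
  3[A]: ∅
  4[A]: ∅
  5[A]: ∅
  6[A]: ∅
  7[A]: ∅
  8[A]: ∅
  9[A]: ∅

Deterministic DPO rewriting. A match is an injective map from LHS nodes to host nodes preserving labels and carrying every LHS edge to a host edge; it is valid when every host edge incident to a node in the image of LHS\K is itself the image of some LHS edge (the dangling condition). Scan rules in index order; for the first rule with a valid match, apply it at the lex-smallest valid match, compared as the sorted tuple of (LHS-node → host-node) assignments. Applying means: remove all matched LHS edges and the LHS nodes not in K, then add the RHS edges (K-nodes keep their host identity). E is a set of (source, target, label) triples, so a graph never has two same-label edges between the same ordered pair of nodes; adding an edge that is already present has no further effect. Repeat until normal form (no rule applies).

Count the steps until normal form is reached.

[0] host  ⇒  10 nodes, 3 edges  {0-q->0 1-q->0 1-q->5}
[1] R3 @ {0↦0, 1↦2, 2↦3, 3↦1}  ⇒  8 nodes, 2 edges  {0-q->0 1-q->5}
[2] R3 @ {0↦5, 1↦4, 2↦6, 3↦1}  ⇒  6 nodes, 1 edges  {0-q->0}
final graph: no rule applies after step 2

Answer: 2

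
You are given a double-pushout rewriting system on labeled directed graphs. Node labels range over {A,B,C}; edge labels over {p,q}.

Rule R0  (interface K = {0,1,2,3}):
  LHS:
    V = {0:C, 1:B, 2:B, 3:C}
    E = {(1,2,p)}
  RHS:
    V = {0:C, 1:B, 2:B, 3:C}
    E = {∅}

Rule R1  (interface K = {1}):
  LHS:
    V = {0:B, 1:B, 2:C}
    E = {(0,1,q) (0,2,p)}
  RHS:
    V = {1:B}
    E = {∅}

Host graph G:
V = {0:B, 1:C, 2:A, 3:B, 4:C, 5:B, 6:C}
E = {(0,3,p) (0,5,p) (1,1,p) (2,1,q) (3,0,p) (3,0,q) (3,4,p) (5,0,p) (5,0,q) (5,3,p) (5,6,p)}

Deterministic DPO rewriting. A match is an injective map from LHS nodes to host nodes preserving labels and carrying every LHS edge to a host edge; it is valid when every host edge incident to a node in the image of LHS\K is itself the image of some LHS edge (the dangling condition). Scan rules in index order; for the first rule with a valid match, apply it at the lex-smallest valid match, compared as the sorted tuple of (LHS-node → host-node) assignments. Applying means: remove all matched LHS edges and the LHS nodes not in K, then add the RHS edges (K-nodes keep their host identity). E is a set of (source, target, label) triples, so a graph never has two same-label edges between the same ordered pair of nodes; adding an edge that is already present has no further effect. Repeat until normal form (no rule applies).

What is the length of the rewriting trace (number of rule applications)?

initial: |V|=7 |E|=11  E = 0-p->3 0-p->5 1-p->1 2-q->1 3-p->0 3-q->0 3-p->4 5-p->0 5-q->0 5-p->3 5-p->6
step 1: apply R0 at {0↦1, 1↦0, 2↦3, 3↦4}  → |V|=7 |E|=10  E = 0-p->5 1-p->1 2-q->1 3-p->0 3-q->0 3-p->4 5-p->0 5-q->0 5-p->3 5-p->6
step 2: apply R0 at {0↦1, 1↦0, 2↦5, 3↦4}  → |V|=7 |E|=9  E = 1-p->1 2-q->1 3-p->0 3-q->0 3-p->4 5-p->0 5-q->0 5-p->3 5-p->6
step 3: apply R0 at {0↦1, 1↦3, 2↦0, 3↦4}  → |V|=7 |E|=8  E = 1-p->1 2-q->1 3-q->0 3-p->4 5-p->0 5-q->0 5-p->3 5-p->6
step 4: apply R0 at {0↦1, 1↦5, 2↦0, 3↦4}  → |V|=7 |E|=7  E = 1-p->1 2-q->1 3-q->0 3-p->4 5-q->0 5-p->3 5-p->6
step 5: apply R0 at {0↦1, 1↦5, 2↦3, 3↦4}  → |V|=7 |E|=6  E = 1-p->1 2-q->1 3-q->0 3-p->4 5-q->0 5-p->6
step 6: apply R1 at {0↦3, 1↦0, 2↦4}  → |V|=5 |E|=4  E = 1-p->1 2-q->1 5-q->0 5-p->6
step 7: apply R1 at {0↦5, 1↦0, 2↦6}  → |V|=3 |E|=2  E = 1-p->1 2-q->1
normal form: no rule applies after step 7

Answer: 7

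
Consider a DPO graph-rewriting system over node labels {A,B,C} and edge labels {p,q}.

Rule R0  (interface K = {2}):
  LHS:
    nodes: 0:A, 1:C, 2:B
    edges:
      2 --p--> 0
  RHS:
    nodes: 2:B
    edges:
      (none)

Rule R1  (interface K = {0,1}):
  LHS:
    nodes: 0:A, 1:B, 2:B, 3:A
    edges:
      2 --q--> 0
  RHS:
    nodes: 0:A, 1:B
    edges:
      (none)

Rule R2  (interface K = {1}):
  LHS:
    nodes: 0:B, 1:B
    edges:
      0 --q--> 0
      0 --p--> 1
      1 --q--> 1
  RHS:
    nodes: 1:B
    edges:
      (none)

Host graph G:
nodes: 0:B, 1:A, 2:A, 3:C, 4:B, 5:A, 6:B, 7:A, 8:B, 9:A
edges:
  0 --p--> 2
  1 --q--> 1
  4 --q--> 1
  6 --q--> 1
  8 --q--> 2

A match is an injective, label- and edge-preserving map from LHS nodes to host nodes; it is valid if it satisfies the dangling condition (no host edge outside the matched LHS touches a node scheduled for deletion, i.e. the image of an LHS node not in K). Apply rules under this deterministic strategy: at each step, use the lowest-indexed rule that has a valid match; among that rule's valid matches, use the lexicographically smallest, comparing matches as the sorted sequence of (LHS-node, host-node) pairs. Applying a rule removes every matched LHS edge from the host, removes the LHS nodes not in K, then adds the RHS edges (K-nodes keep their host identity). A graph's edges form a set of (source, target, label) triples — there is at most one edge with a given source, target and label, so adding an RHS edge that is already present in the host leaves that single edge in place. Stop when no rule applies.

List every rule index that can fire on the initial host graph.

R0: no valid match — 1 raw match, all fail dangling condition
R1: 27 valid matches — {0↦1, 1↦0, 2↦4, 3↦5}, {0↦1, 1↦0, 2↦4, 3↦7}, {0↦1, 1↦0, 2↦4, 3↦9} (+24 more)
R2: no valid match — LHS pattern not found

Answer: [R1]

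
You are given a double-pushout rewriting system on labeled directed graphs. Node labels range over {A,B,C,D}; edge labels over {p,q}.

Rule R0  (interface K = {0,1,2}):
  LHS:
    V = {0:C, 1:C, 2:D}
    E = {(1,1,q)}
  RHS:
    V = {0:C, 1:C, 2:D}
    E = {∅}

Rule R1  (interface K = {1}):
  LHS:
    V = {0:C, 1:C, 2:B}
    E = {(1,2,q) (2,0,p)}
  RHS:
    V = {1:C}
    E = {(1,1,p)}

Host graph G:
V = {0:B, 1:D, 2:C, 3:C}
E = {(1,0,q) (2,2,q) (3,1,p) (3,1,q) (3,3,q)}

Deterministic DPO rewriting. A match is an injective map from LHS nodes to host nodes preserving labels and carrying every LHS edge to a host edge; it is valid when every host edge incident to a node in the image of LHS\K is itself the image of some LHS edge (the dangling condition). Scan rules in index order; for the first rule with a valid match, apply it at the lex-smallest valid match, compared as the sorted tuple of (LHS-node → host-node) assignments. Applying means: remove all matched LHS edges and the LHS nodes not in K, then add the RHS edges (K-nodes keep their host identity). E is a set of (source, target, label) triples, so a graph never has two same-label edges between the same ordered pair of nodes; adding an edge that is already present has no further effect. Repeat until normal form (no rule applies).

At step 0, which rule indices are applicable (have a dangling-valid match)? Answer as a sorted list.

Answer: [R0]

Steps:
R0: 2 valid matches — {0↦2, 1↦3, 2↦1}, {0↦3, 1↦2, 2↦1}
R1: no valid match — LHS pattern not found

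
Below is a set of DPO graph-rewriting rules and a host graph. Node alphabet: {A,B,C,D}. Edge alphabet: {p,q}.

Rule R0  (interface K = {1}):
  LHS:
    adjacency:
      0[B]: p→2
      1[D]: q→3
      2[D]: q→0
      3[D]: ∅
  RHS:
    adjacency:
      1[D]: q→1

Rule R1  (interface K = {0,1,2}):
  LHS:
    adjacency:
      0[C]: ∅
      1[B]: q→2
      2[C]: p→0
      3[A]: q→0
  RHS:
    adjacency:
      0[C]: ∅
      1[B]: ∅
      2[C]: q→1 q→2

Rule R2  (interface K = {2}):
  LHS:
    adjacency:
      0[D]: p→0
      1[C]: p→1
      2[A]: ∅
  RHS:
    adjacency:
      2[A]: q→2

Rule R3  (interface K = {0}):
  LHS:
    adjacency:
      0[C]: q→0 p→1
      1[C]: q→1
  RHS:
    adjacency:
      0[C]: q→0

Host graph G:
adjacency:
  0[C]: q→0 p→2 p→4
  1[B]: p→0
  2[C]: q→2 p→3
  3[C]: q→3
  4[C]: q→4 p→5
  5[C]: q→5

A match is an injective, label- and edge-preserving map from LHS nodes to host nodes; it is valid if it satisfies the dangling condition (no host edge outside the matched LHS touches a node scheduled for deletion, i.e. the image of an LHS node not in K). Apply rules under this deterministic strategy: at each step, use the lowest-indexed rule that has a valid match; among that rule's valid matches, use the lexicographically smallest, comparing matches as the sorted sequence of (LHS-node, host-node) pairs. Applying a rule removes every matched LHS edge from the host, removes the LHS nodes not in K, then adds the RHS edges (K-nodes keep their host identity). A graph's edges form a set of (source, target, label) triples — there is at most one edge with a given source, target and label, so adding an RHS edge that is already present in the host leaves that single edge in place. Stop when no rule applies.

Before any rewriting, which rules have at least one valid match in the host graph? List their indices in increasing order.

R0: no valid match — LHS pattern not found
R1: no valid match — LHS pattern not found
R2: no valid match — LHS pattern not found
R3: 2 valid matches — {0↦2, 1↦3}, {0↦4, 1↦5}

Answer: [R3]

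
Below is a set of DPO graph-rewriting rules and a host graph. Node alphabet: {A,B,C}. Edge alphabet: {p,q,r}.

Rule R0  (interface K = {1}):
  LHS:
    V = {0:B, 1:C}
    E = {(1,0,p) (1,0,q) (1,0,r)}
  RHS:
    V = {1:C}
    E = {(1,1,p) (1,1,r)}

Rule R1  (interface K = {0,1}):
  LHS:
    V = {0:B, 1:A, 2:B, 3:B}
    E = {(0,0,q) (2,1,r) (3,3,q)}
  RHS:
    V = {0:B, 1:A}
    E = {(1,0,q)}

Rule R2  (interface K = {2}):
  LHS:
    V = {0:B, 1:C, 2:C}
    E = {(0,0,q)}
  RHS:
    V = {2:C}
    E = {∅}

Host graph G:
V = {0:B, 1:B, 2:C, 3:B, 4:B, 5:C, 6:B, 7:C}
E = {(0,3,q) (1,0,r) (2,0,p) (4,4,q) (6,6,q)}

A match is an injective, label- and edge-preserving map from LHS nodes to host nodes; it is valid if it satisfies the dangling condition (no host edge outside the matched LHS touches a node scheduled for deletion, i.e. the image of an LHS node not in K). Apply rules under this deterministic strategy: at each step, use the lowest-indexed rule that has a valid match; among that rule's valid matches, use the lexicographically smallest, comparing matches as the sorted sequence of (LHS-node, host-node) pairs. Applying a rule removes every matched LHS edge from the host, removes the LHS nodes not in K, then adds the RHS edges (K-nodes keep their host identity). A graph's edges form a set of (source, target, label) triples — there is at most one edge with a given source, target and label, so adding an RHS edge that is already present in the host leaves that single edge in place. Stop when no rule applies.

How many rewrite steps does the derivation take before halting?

start.  V:8 E:5  edges: 0-q->3 1-r->0 2-p->0 4-q->4 6-q->6
1. fire R2 via {0↦4, 1↦5, 2↦2}  →  V:6 E:4  edges: 0-q->3 1-r->0 2-p->0 6-q->6
2. fire R2 via {0↦6, 1↦7, 2↦2}  →  V:4 E:3  edges: 0-q->3 1-r->0 2-p->0
halt: no rule applies after step 2

Answer: 2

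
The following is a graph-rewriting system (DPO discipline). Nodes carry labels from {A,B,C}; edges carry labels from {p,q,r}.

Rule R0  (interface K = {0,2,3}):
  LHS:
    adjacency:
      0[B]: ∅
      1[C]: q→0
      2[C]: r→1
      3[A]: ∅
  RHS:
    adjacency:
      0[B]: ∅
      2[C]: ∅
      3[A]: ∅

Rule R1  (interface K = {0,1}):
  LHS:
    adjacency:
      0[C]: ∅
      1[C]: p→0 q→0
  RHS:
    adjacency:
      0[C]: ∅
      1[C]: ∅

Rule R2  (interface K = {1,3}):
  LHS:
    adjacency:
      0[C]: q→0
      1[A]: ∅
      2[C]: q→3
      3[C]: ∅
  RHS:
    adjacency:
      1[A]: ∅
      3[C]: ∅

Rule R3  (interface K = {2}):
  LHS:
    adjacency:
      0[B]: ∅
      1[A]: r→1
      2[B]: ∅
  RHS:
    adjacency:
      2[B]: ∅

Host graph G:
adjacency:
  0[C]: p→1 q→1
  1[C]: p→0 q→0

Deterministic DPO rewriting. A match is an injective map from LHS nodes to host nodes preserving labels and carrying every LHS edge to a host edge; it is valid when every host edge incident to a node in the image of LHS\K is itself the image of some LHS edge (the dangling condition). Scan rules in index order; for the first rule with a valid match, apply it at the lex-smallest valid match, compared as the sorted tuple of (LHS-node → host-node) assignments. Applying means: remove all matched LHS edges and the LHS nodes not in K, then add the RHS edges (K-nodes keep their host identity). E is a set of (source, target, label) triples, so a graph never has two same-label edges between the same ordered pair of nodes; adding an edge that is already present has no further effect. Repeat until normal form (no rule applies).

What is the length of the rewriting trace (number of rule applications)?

Answer: 2

Steps:
initial: |V|=2 |E|=4  E = 0-p->1 0-q->1 1-p->0 1-q->0
step 1: apply R1 at {0↦0, 1↦1}  → |V|=2 |E|=2  E = 0-p->1 0-q->1
step 2: apply R1 at {0↦1, 1↦0}  → |V|=2 |E|=0  E = ∅
normal form: no rule applies after step 2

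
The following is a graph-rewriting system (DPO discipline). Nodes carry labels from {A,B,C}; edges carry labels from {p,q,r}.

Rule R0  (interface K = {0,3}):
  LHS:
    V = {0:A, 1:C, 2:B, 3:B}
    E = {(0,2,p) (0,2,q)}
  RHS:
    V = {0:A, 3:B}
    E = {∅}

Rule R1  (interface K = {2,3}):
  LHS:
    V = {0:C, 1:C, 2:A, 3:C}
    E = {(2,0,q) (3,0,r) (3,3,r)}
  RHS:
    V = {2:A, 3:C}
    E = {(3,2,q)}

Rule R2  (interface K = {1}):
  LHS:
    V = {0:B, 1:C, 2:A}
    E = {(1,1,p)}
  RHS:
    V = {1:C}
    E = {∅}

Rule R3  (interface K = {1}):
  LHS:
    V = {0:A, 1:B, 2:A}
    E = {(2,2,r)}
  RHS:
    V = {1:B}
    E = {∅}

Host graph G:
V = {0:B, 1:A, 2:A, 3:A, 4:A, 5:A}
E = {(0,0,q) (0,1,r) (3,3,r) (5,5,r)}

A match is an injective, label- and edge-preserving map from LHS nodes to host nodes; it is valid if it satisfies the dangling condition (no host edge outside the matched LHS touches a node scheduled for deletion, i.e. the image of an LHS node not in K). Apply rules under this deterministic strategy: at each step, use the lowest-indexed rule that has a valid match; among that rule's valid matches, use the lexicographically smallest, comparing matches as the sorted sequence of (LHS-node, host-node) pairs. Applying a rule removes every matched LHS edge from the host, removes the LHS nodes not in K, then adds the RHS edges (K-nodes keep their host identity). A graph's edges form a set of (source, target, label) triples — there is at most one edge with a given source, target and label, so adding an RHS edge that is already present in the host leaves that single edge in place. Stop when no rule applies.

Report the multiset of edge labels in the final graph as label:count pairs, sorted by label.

Answer: q:1 r:1

Derivation:
initial: |V|=6 |E|=4  E = 0-q->0 0-r->1 3-r->3 5-r->5
step 1: apply R3 at {0↦2, 1↦0, 2↦3}  → |V|=4 |E|=3  E = 0-q->0 0-r->1 5-r->5
step 2: apply R3 at {0↦4, 1↦0, 2↦5}  → |V|=2 |E|=2  E = 0-q->0 0-r->1
halt: no rule applies after step 2
NF edges: [(0, 0, 'q'), (0, 1, 'r')]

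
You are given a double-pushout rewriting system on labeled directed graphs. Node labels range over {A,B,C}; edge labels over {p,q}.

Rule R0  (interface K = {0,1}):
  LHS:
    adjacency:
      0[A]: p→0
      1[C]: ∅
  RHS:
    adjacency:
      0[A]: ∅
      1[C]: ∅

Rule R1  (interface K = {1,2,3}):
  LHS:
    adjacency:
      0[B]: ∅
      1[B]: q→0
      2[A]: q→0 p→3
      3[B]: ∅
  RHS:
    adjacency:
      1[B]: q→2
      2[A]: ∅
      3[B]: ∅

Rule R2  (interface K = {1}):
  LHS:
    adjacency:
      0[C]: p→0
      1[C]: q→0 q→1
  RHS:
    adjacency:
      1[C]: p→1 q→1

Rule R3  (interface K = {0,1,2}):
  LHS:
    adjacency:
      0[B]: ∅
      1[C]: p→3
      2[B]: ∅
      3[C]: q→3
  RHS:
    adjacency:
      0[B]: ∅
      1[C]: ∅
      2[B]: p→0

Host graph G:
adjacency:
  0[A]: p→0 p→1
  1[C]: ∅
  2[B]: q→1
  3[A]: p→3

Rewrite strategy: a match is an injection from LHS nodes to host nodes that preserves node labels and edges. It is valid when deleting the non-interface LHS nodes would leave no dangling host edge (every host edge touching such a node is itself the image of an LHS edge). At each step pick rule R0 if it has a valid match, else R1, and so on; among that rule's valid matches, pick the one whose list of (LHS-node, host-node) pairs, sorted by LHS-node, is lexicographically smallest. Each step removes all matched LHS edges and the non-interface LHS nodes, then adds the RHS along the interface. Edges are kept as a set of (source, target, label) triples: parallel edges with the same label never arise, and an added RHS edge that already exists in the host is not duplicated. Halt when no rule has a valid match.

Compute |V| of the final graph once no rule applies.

Answer: 4

Derivation:
[0] host  ⇒  4 nodes, 4 edges  {0-p->0 0-p->1 2-q->1 3-p->3}
[1] R0 @ {0↦0, 1↦1}  ⇒  4 nodes, 3 edges  {0-p->1 2-q->1 3-p->3}
[2] R0 @ {0↦3, 1↦1}  ⇒  4 nodes, 2 edges  {0-p->1 2-q->1}
normal form: no rule applies after step 2
NF nodes: {0:A, 1:C, 2:B, 3:A}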